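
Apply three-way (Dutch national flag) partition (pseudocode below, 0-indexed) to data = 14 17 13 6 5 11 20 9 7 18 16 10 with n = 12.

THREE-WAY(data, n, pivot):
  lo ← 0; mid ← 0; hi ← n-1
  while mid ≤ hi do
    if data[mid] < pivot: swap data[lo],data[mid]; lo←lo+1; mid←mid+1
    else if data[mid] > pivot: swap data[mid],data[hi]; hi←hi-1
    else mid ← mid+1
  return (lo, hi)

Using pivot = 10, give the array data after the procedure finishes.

7 9 6 5 10 20 11 13 18 16 17 14

pivot = 10; lo=0, mid=0, hi=11
data[mid]=14>10: swap data[0],data[11]; hi=10 → 10 17 13 6 5 11 20 9 7 18 16 14
data[mid]=10=10: mid=1
data[mid]=17>10: swap data[1],data[10]; hi=9 → 10 16 13 6 5 11 20 9 7 18 17 14
data[mid]=16>10: swap data[1],data[9]; hi=8 → 10 18 13 6 5 11 20 9 7 16 17 14
data[mid]=18>10: swap data[1],data[8]; hi=7 → 10 7 13 6 5 11 20 9 18 16 17 14
data[mid]=7<10: swap data[0],data[1]; lo=1,mid=2 → 7 10 13 6 5 11 20 9 18 16 17 14
data[mid]=13>10: swap data[2],data[7]; hi=6 → 7 10 9 6 5 11 20 13 18 16 17 14
data[mid]=9<10: swap data[1],data[2]; lo=2,mid=3 → 7 9 10 6 5 11 20 13 18 16 17 14
data[mid]=6<10: swap data[2],data[3]; lo=3,mid=4 → 7 9 6 10 5 11 20 13 18 16 17 14
data[mid]=5<10: swap data[3],data[4]; lo=4,mid=5 → 7 9 6 5 10 11 20 13 18 16 17 14
data[mid]=11>10: swap data[5],data[6]; hi=5 → 7 9 6 5 10 20 11 13 18 16 17 14
data[mid]=20>10: swap data[5],data[5]; hi=4 → 7 9 6 5 10 20 11 13 18 16 17 14
end: lo=4, hi=4; data = 7 9 6 5 10 20 11 13 18 16 17 14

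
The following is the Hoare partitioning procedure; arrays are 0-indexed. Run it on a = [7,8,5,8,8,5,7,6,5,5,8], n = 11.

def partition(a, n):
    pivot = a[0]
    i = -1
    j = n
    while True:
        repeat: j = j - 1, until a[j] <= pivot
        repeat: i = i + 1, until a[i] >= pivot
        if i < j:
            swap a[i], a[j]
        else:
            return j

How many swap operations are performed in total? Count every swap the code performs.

4

pivot=7
j stops at 9 (5), i stops at 0 (7); swap ⇒ [5,8,5,8,8,5,7,6,5,7,8]
j stops at 8 (5), i stops at 1 (8); swap ⇒ [5,5,5,8,8,5,7,6,8,7,8]
j stops at 7 (6), i stops at 3 (8); swap ⇒ [5,5,5,6,8,5,7,8,8,7,8]
j stops at 6 (7), i stops at 4 (8); swap ⇒ [5,5,5,6,7,5,8,8,8,7,8]
j stops at 5, i stops at 6; i≥j ⇒ return 5. a=[5,5,5,6,7,5,8,8,8,7,8]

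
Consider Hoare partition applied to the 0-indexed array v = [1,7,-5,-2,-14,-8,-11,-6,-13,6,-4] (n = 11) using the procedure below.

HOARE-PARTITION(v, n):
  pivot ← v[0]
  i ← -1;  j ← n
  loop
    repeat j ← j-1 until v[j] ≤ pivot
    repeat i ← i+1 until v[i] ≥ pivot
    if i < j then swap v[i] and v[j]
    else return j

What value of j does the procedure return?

pivot = v[0] = 1; i = -1, j = 11
j→10 (v[10]=-4≤1), i→0 (v[0]=1≥1); i<j, swap → [-4,7,-5,-2,-14,-8,-11,-6,-13,6,1]
j→8 (v[8]=-13≤1), i→1 (v[1]=7≥1); i<j, swap → [-4,-13,-5,-2,-14,-8,-11,-6,7,6,1]
j→7, i→8; i≥j, return j=7. v = [-4,-13,-5,-2,-14,-8,-11,-6,7,6,1]

7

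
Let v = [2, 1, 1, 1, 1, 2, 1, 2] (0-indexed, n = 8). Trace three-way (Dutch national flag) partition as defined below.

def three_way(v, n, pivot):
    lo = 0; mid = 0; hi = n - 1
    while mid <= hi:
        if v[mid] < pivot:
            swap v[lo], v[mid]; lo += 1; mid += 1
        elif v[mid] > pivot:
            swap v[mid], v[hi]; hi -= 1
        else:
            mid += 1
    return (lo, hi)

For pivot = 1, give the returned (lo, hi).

(0, 4)

pivot = 1; lo=0, mid=0, hi=7
v[mid]=2>1: swap v[0],v[7]; hi=6 → [2, 1, 1, 1, 1, 2, 1, 2]
v[mid]=2>1: swap v[0],v[6]; hi=5 → [1, 1, 1, 1, 1, 2, 2, 2]
v[mid]=1=1: mid=1
v[mid]=1=1: mid=2
v[mid]=1=1: mid=3
v[mid]=1=1: mid=4
v[mid]=1=1: mid=5
v[mid]=2>1: swap v[5],v[5]; hi=4 → [1, 1, 1, 1, 1, 2, 2, 2]
end: lo=0, hi=4; v = [1, 1, 1, 1, 1, 2, 2, 2]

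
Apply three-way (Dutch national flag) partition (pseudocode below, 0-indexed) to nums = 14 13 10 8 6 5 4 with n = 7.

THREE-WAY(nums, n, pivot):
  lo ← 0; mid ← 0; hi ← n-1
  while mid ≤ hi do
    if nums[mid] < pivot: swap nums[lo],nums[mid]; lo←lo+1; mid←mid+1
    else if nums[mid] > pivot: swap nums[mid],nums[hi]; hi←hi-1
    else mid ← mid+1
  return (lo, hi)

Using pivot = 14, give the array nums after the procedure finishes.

pivot = 14; lo=0, mid=0, hi=6
nums[mid]=14=14: mid=1
nums[mid]=13<14: swap nums[0],nums[1]; lo=1,mid=2 → 13 14 10 8 6 5 4
nums[mid]=10<14: swap nums[1],nums[2]; lo=2,mid=3 → 13 10 14 8 6 5 4
nums[mid]=8<14: swap nums[2],nums[3]; lo=3,mid=4 → 13 10 8 14 6 5 4
nums[mid]=6<14: swap nums[3],nums[4]; lo=4,mid=5 → 13 10 8 6 14 5 4
nums[mid]=5<14: swap nums[4],nums[5]; lo=5,mid=6 → 13 10 8 6 5 14 4
nums[mid]=4<14: swap nums[5],nums[6]; lo=6,mid=7 → 13 10 8 6 5 4 14
end: lo=6, hi=6; nums = 13 10 8 6 5 4 14

13 10 8 6 5 4 14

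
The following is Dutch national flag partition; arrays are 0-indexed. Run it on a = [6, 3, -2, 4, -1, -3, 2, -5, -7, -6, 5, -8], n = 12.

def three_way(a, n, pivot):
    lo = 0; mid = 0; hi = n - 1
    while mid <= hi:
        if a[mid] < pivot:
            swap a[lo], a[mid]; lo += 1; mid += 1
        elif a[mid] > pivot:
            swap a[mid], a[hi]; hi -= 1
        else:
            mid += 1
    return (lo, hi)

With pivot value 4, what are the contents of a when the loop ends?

[-8, 3, -2, -1, -3, 2, -5, -7, -6, 4, 5, 6]

pivot = 4; lo=0, mid=0, hi=11
a[mid]=6>4: swap a[0],a[11]; hi=10 → [-8, 3, -2, 4, -1, -3, 2, -5, -7, -6, 5, 6]
a[mid]=-8<4: swap a[0],a[0]; lo=1,mid=1 → [-8, 3, -2, 4, -1, -3, 2, -5, -7, -6, 5, 6]
a[mid]=3<4: swap a[1],a[1]; lo=2,mid=2 → [-8, 3, -2, 4, -1, -3, 2, -5, -7, -6, 5, 6]
a[mid]=-2<4: swap a[2],a[2]; lo=3,mid=3 → [-8, 3, -2, 4, -1, -3, 2, -5, -7, -6, 5, 6]
a[mid]=4=4: mid=4
a[mid]=-1<4: swap a[3],a[4]; lo=4,mid=5 → [-8, 3, -2, -1, 4, -3, 2, -5, -7, -6, 5, 6]
a[mid]=-3<4: swap a[4],a[5]; lo=5,mid=6 → [-8, 3, -2, -1, -3, 4, 2, -5, -7, -6, 5, 6]
a[mid]=2<4: swap a[5],a[6]; lo=6,mid=7 → [-8, 3, -2, -1, -3, 2, 4, -5, -7, -6, 5, 6]
a[mid]=-5<4: swap a[6],a[7]; lo=7,mid=8 → [-8, 3, -2, -1, -3, 2, -5, 4, -7, -6, 5, 6]
a[mid]=-7<4: swap a[7],a[8]; lo=8,mid=9 → [-8, 3, -2, -1, -3, 2, -5, -7, 4, -6, 5, 6]
a[mid]=-6<4: swap a[8],a[9]; lo=9,mid=10 → [-8, 3, -2, -1, -3, 2, -5, -7, -6, 4, 5, 6]
a[mid]=5>4: swap a[10],a[10]; hi=9 → [-8, 3, -2, -1, -3, 2, -5, -7, -6, 4, 5, 6]
end: lo=9, hi=9; a = [-8, 3, -2, -1, -3, 2, -5, -7, -6, 4, 5, 6]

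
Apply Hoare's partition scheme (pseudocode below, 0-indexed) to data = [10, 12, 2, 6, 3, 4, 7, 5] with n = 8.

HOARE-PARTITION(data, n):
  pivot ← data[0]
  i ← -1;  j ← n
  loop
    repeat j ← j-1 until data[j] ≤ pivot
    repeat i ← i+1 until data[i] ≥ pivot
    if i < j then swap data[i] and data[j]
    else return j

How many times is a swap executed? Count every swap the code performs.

pivot=10
j stops at 7 (5), i stops at 0 (10); swap ⇒ [5, 12, 2, 6, 3, 4, 7, 10]
j stops at 6 (7), i stops at 1 (12); swap ⇒ [5, 7, 2, 6, 3, 4, 12, 10]
j stops at 5, i stops at 6; i≥j ⇒ return 5. data=[5, 7, 2, 6, 3, 4, 12, 10]

2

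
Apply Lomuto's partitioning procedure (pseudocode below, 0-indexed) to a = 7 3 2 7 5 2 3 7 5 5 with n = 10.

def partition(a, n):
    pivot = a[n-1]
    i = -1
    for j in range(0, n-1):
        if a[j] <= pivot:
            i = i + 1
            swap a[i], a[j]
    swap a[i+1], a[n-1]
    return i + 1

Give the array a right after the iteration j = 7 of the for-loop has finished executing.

pivot=5, i=-1
j=0: 7>5, skip
j=1: 3≤5, i=0, swap(0,1) ⇒ 3 7 2 7 5 2 3 7 5 5
j=2: 2≤5, i=1, swap(1,2) ⇒ 3 2 7 7 5 2 3 7 5 5
j=3: 7>5, skip
j=4: 5≤5, i=2, swap(2,4) ⇒ 3 2 5 7 7 2 3 7 5 5
j=5: 2≤5, i=3, swap(3,5) ⇒ 3 2 5 2 7 7 3 7 5 5
j=6: 3≤5, i=4, swap(4,6) ⇒ 3 2 5 2 3 7 7 7 5 5
j=7: 7>5, skip
(after j=7) a = 3 2 5 2 3 7 7 7 5 5

3 2 5 2 3 7 7 7 5 5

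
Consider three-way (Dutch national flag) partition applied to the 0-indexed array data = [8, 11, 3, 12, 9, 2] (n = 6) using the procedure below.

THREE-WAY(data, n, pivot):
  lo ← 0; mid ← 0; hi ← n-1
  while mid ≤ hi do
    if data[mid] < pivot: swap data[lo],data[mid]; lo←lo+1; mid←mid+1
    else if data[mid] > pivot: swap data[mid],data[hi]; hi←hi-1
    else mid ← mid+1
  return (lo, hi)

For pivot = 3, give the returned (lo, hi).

(1, 1)

pivot = 3; lo=0, mid=0, hi=5
data[mid]=8>3: swap data[0],data[5]; hi=4 → [2, 11, 3, 12, 9, 8]
data[mid]=2<3: swap data[0],data[0]; lo=1,mid=1 → [2, 11, 3, 12, 9, 8]
data[mid]=11>3: swap data[1],data[4]; hi=3 → [2, 9, 3, 12, 11, 8]
data[mid]=9>3: swap data[1],data[3]; hi=2 → [2, 12, 3, 9, 11, 8]
data[mid]=12>3: swap data[1],data[2]; hi=1 → [2, 3, 12, 9, 11, 8]
data[mid]=3=3: mid=2
end: lo=1, hi=1; data = [2, 3, 12, 9, 11, 8]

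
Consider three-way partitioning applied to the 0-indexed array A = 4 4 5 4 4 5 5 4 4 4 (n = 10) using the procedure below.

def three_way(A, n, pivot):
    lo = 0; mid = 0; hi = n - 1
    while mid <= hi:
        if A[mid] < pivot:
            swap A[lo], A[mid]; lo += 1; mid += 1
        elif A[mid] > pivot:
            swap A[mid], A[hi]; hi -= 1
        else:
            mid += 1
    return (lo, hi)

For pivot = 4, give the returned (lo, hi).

pivot = 4; lo=0, mid=0, hi=9
A[mid]=4=4: mid=1
A[mid]=4=4: mid=2
A[mid]=5>4: swap A[2],A[9]; hi=8 → 4 4 4 4 4 5 5 4 4 5
A[mid]=4=4: mid=3
A[mid]=4=4: mid=4
A[mid]=4=4: mid=5
A[mid]=5>4: swap A[5],A[8]; hi=7 → 4 4 4 4 4 4 5 4 5 5
A[mid]=4=4: mid=6
A[mid]=5>4: swap A[6],A[7]; hi=6 → 4 4 4 4 4 4 4 5 5 5
A[mid]=4=4: mid=7
end: lo=0, hi=6; A = 4 4 4 4 4 4 4 5 5 5

(0, 6)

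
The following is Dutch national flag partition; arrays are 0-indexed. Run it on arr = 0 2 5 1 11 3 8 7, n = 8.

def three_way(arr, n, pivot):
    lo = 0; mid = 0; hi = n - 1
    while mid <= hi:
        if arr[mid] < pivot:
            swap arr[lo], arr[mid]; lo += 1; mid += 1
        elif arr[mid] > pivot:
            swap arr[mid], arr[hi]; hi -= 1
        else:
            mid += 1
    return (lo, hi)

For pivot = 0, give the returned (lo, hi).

(0, 0)

lo=0 mid=0 hi=7
0=0: mid=1
2>0: swap(1,7), hi=6 ⇒ 0 7 5 1 11 3 8 2
7>0: swap(1,6), hi=5 ⇒ 0 8 5 1 11 3 7 2
8>0: swap(1,5), hi=4 ⇒ 0 3 5 1 11 8 7 2
3>0: swap(1,4), hi=3 ⇒ 0 11 5 1 3 8 7 2
11>0: swap(1,3), hi=2 ⇒ 0 1 5 11 3 8 7 2
1>0: swap(1,2), hi=1 ⇒ 0 5 1 11 3 8 7 2
5>0: swap(1,1), hi=0 ⇒ 0 5 1 11 3 8 7 2
done. lo=0 hi=0; arr=0 5 1 11 3 8 7 2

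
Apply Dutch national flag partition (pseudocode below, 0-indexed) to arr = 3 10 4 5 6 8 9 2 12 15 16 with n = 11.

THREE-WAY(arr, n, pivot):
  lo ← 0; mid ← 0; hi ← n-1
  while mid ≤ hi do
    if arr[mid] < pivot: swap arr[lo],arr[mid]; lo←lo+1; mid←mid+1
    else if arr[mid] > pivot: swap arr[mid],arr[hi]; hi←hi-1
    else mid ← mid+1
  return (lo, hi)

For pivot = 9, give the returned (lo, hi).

(6, 6)

lo=0 mid=0 hi=10
3<9: swap(0,0), lo=1 mid=1 ⇒ 3 10 4 5 6 8 9 2 12 15 16
10>9: swap(1,10), hi=9 ⇒ 3 16 4 5 6 8 9 2 12 15 10
16>9: swap(1,9), hi=8 ⇒ 3 15 4 5 6 8 9 2 12 16 10
15>9: swap(1,8), hi=7 ⇒ 3 12 4 5 6 8 9 2 15 16 10
12>9: swap(1,7), hi=6 ⇒ 3 2 4 5 6 8 9 12 15 16 10
2<9: swap(1,1), lo=2 mid=2 ⇒ 3 2 4 5 6 8 9 12 15 16 10
4<9: swap(2,2), lo=3 mid=3 ⇒ 3 2 4 5 6 8 9 12 15 16 10
5<9: swap(3,3), lo=4 mid=4 ⇒ 3 2 4 5 6 8 9 12 15 16 10
6<9: swap(4,4), lo=5 mid=5 ⇒ 3 2 4 5 6 8 9 12 15 16 10
8<9: swap(5,5), lo=6 mid=6 ⇒ 3 2 4 5 6 8 9 12 15 16 10
9=9: mid=7
done. lo=6 hi=6; arr=3 2 4 5 6 8 9 12 15 16 10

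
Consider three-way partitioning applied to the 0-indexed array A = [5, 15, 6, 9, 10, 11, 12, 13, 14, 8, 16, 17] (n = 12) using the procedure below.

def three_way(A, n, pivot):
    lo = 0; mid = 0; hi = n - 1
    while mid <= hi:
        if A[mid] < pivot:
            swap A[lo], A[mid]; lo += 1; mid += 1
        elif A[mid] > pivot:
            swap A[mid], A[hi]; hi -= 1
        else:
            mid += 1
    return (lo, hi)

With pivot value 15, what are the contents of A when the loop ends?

[5, 6, 9, 10, 11, 12, 13, 14, 8, 15, 17, 16]

pivot = 15; lo=0, mid=0, hi=11
A[mid]=5<15: swap A[0],A[0]; lo=1,mid=1 → [5, 15, 6, 9, 10, 11, 12, 13, 14, 8, 16, 17]
A[mid]=15=15: mid=2
A[mid]=6<15: swap A[1],A[2]; lo=2,mid=3 → [5, 6, 15, 9, 10, 11, 12, 13, 14, 8, 16, 17]
A[mid]=9<15: swap A[2],A[3]; lo=3,mid=4 → [5, 6, 9, 15, 10, 11, 12, 13, 14, 8, 16, 17]
A[mid]=10<15: swap A[3],A[4]; lo=4,mid=5 → [5, 6, 9, 10, 15, 11, 12, 13, 14, 8, 16, 17]
A[mid]=11<15: swap A[4],A[5]; lo=5,mid=6 → [5, 6, 9, 10, 11, 15, 12, 13, 14, 8, 16, 17]
A[mid]=12<15: swap A[5],A[6]; lo=6,mid=7 → [5, 6, 9, 10, 11, 12, 15, 13, 14, 8, 16, 17]
A[mid]=13<15: swap A[6],A[7]; lo=7,mid=8 → [5, 6, 9, 10, 11, 12, 13, 15, 14, 8, 16, 17]
A[mid]=14<15: swap A[7],A[8]; lo=8,mid=9 → [5, 6, 9, 10, 11, 12, 13, 14, 15, 8, 16, 17]
A[mid]=8<15: swap A[8],A[9]; lo=9,mid=10 → [5, 6, 9, 10, 11, 12, 13, 14, 8, 15, 16, 17]
A[mid]=16>15: swap A[10],A[11]; hi=10 → [5, 6, 9, 10, 11, 12, 13, 14, 8, 15, 17, 16]
A[mid]=17>15: swap A[10],A[10]; hi=9 → [5, 6, 9, 10, 11, 12, 13, 14, 8, 15, 17, 16]
end: lo=9, hi=9; A = [5, 6, 9, 10, 11, 12, 13, 14, 8, 15, 17, 16]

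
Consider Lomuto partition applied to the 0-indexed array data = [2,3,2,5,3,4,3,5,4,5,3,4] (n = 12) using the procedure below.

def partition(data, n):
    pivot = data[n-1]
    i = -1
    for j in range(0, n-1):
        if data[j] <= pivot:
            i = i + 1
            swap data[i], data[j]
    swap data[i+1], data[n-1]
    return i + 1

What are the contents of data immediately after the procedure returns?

[2,3,2,3,4,3,4,3,4,5,5,5]

pivot = data[11] = 4; i = -1
j=0: data[0]=2 ≤ 4 → i=0, swap data[0],data[0] (no change) → [2,3,2,5,3,4,3,5,4,5,3,4]
j=1: data[1]=3 ≤ 4 → i=1, swap data[1],data[1] (no change) → [2,3,2,5,3,4,3,5,4,5,3,4]
j=2: data[2]=2 ≤ 4 → i=2, swap data[2],data[2] (no change) → [2,3,2,5,3,4,3,5,4,5,3,4]
j=3: data[3]=5 > 4 → no swap
j=4: data[4]=3 ≤ 4 → i=3, swap data[3],data[4] → [2,3,2,3,5,4,3,5,4,5,3,4]
j=5: data[5]=4 ≤ 4 → i=4, swap data[4],data[5] → [2,3,2,3,4,5,3,5,4,5,3,4]
j=6: data[6]=3 ≤ 4 → i=5, swap data[5],data[6] → [2,3,2,3,4,3,5,5,4,5,3,4]
j=7: data[7]=5 > 4 → no swap
j=8: data[8]=4 ≤ 4 → i=6, swap data[6],data[8] → [2,3,2,3,4,3,4,5,5,5,3,4]
j=9: data[9]=5 > 4 → no swap
j=10: data[10]=3 ≤ 4 → i=7, swap data[7],data[10] → [2,3,2,3,4,3,4,3,5,5,5,4]
final swap data[8],data[11] → [2,3,2,3,4,3,4,3,4,5,5,5]; return 8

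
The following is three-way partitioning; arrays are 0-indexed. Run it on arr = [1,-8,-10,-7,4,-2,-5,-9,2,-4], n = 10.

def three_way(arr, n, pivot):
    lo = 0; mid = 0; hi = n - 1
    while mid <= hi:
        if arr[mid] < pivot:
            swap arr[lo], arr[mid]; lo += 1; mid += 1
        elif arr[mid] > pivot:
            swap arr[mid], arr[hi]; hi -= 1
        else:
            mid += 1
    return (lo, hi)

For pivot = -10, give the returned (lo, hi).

pivot = -10; lo=0, mid=0, hi=9
arr[mid]=1>-10: swap arr[0],arr[9]; hi=8 → [-4,-8,-10,-7,4,-2,-5,-9,2,1]
arr[mid]=-4>-10: swap arr[0],arr[8]; hi=7 → [2,-8,-10,-7,4,-2,-5,-9,-4,1]
arr[mid]=2>-10: swap arr[0],arr[7]; hi=6 → [-9,-8,-10,-7,4,-2,-5,2,-4,1]
arr[mid]=-9>-10: swap arr[0],arr[6]; hi=5 → [-5,-8,-10,-7,4,-2,-9,2,-4,1]
arr[mid]=-5>-10: swap arr[0],arr[5]; hi=4 → [-2,-8,-10,-7,4,-5,-9,2,-4,1]
arr[mid]=-2>-10: swap arr[0],arr[4]; hi=3 → [4,-8,-10,-7,-2,-5,-9,2,-4,1]
arr[mid]=4>-10: swap arr[0],arr[3]; hi=2 → [-7,-8,-10,4,-2,-5,-9,2,-4,1]
arr[mid]=-7>-10: swap arr[0],arr[2]; hi=1 → [-10,-8,-7,4,-2,-5,-9,2,-4,1]
arr[mid]=-10=-10: mid=1
arr[mid]=-8>-10: swap arr[1],arr[1]; hi=0 → [-10,-8,-7,4,-2,-5,-9,2,-4,1]
end: lo=0, hi=0; arr = [-10,-8,-7,4,-2,-5,-9,2,-4,1]

(0, 0)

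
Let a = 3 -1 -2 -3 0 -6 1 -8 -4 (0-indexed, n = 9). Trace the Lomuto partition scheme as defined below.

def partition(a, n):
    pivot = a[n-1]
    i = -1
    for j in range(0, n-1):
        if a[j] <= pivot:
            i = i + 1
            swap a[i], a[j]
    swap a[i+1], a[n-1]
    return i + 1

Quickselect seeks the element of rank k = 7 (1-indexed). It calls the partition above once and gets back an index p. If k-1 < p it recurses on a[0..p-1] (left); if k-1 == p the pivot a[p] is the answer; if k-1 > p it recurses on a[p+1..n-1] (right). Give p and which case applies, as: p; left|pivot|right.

2; right

pivot=-4, i=-1
j=0: 3>-4, skip
j=1: -1>-4, skip
j=2: -2>-4, skip
j=3: -3>-4, skip
j=4: 0>-4, skip
j=5: -6≤-4, i=0, swap(0,5) ⇒ -6 -1 -2 -3 0 3 1 -8 -4
j=6: 1>-4, skip
j=7: -8≤-4, i=1, swap(1,7) ⇒ -6 -8 -2 -3 0 3 1 -1 -4
swap(2,8) ⇒ -6 -8 -4 -3 0 3 1 -1 -2; return 2
p = 2; k-1 = 6 > 2 ⇒ right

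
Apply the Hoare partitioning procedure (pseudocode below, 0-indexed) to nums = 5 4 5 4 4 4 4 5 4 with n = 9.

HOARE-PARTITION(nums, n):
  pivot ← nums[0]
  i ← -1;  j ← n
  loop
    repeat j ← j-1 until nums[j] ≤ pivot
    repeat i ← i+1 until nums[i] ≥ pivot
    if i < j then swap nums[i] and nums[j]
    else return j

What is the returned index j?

6

pivot=5
j stops at 8 (4), i stops at 0 (5); swap ⇒ 4 4 5 4 4 4 4 5 5
j stops at 7 (5), i stops at 2 (5); swap ⇒ 4 4 5 4 4 4 4 5 5
j stops at 6, i stops at 7; i≥j ⇒ return 6. nums=4 4 5 4 4 4 4 5 5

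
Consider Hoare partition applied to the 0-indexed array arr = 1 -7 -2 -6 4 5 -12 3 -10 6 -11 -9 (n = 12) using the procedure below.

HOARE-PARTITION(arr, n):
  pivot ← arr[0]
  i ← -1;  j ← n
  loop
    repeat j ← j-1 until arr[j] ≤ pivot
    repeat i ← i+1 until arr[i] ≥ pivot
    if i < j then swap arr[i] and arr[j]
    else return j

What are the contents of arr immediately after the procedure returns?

-9 -7 -2 -6 -11 -10 -12 3 5 6 4 1

pivot = arr[0] = 1; i = -1, j = 12
j→11 (arr[11]=-9≤1), i→0 (arr[0]=1≥1); i<j, swap → -9 -7 -2 -6 4 5 -12 3 -10 6 -11 1
j→10 (arr[10]=-11≤1), i→4 (arr[4]=4≥1); i<j, swap → -9 -7 -2 -6 -11 5 -12 3 -10 6 4 1
j→8 (arr[8]=-10≤1), i→5 (arr[5]=5≥1); i<j, swap → -9 -7 -2 -6 -11 -10 -12 3 5 6 4 1
j→6, i→7; i≥j, return j=6. arr = -9 -7 -2 -6 -11 -10 -12 3 5 6 4 1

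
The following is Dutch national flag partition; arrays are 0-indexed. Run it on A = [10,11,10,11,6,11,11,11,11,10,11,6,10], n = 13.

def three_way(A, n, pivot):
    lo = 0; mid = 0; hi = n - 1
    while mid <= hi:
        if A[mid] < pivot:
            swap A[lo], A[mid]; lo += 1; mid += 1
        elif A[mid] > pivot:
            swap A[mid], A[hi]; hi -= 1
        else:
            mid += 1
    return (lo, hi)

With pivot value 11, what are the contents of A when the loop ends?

lo=0 mid=0 hi=12
10<11: swap(0,0), lo=1 mid=1 ⇒ [10,11,10,11,6,11,11,11,11,10,11,6,10]
11=11: mid=2
10<11: swap(1,2), lo=2 mid=3 ⇒ [10,10,11,11,6,11,11,11,11,10,11,6,10]
11=11: mid=4
6<11: swap(2,4), lo=3 mid=5 ⇒ [10,10,6,11,11,11,11,11,11,10,11,6,10]
11=11: mid=6
11=11: mid=7
11=11: mid=8
11=11: mid=9
10<11: swap(3,9), lo=4 mid=10 ⇒ [10,10,6,10,11,11,11,11,11,11,11,6,10]
11=11: mid=11
6<11: swap(4,11), lo=5 mid=12 ⇒ [10,10,6,10,6,11,11,11,11,11,11,11,10]
10<11: swap(5,12), lo=6 mid=13 ⇒ [10,10,6,10,6,10,11,11,11,11,11,11,11]
done. lo=6 hi=12; A=[10,10,6,10,6,10,11,11,11,11,11,11,11]

[10,10,6,10,6,10,11,11,11,11,11,11,11]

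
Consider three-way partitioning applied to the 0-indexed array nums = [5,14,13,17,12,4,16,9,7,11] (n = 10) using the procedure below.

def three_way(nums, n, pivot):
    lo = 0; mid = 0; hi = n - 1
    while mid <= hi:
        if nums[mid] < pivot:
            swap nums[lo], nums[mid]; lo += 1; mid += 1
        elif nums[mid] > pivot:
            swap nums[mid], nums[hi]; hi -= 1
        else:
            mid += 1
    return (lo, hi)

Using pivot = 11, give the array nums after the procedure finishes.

pivot = 11; lo=0, mid=0, hi=9
nums[mid]=5<11: swap nums[0],nums[0]; lo=1,mid=1 → [5,14,13,17,12,4,16,9,7,11]
nums[mid]=14>11: swap nums[1],nums[9]; hi=8 → [5,11,13,17,12,4,16,9,7,14]
nums[mid]=11=11: mid=2
nums[mid]=13>11: swap nums[2],nums[8]; hi=7 → [5,11,7,17,12,4,16,9,13,14]
nums[mid]=7<11: swap nums[1],nums[2]; lo=2,mid=3 → [5,7,11,17,12,4,16,9,13,14]
nums[mid]=17>11: swap nums[3],nums[7]; hi=6 → [5,7,11,9,12,4,16,17,13,14]
nums[mid]=9<11: swap nums[2],nums[3]; lo=3,mid=4 → [5,7,9,11,12,4,16,17,13,14]
nums[mid]=12>11: swap nums[4],nums[6]; hi=5 → [5,7,9,11,16,4,12,17,13,14]
nums[mid]=16>11: swap nums[4],nums[5]; hi=4 → [5,7,9,11,4,16,12,17,13,14]
nums[mid]=4<11: swap nums[3],nums[4]; lo=4,mid=5 → [5,7,9,4,11,16,12,17,13,14]
end: lo=4, hi=4; nums = [5,7,9,4,11,16,12,17,13,14]

[5,7,9,4,11,16,12,17,13,14]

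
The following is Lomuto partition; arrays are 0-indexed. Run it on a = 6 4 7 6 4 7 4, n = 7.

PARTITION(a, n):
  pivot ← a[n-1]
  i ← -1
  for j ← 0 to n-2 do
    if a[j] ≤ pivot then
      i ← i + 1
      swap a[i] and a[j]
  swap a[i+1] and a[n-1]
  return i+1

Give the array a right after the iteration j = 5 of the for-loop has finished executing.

4 4 7 6 6 7 4

pivot=4, i=-1
j=0: 6>4, skip
j=1: 4≤4, i=0, swap(0,1) ⇒ 4 6 7 6 4 7 4
j=2: 7>4, skip
j=3: 6>4, skip
j=4: 4≤4, i=1, swap(1,4) ⇒ 4 4 7 6 6 7 4
j=5: 7>4, skip
(after j=5) a = 4 4 7 6 6 7 4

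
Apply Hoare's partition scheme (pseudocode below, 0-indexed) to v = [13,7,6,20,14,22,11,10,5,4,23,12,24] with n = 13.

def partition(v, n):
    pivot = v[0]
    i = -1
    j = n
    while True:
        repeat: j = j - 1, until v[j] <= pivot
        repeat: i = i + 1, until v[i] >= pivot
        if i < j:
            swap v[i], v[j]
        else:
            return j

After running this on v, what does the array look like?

pivot=13
j stops at 11 (12), i stops at 0 (13); swap ⇒ [12,7,6,20,14,22,11,10,5,4,23,13,24]
j stops at 9 (4), i stops at 3 (20); swap ⇒ [12,7,6,4,14,22,11,10,5,20,23,13,24]
j stops at 8 (5), i stops at 4 (14); swap ⇒ [12,7,6,4,5,22,11,10,14,20,23,13,24]
j stops at 7 (10), i stops at 5 (22); swap ⇒ [12,7,6,4,5,10,11,22,14,20,23,13,24]
j stops at 6, i stops at 7; i≥j ⇒ return 6. v=[12,7,6,4,5,10,11,22,14,20,23,13,24]

[12,7,6,4,5,10,11,22,14,20,23,13,24]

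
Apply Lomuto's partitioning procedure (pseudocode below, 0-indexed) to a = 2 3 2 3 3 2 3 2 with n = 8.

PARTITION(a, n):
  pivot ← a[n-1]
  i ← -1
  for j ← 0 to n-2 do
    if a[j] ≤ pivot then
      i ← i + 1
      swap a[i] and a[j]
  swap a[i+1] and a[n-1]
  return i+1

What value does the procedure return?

3

pivot = a[7] = 2; i = -1
j=0: a[0]=2 ≤ 2 → i=0, swap a[0],a[0] (no change) → 2 3 2 3 3 2 3 2
j=1: a[1]=3 > 2 → no swap
j=2: a[2]=2 ≤ 2 → i=1, swap a[1],a[2] → 2 2 3 3 3 2 3 2
j=3: a[3]=3 > 2 → no swap
j=4: a[4]=3 > 2 → no swap
j=5: a[5]=2 ≤ 2 → i=2, swap a[2],a[5] → 2 2 2 3 3 3 3 2
j=6: a[6]=3 > 2 → no swap
final swap a[3],a[7] → 2 2 2 2 3 3 3 3; return 3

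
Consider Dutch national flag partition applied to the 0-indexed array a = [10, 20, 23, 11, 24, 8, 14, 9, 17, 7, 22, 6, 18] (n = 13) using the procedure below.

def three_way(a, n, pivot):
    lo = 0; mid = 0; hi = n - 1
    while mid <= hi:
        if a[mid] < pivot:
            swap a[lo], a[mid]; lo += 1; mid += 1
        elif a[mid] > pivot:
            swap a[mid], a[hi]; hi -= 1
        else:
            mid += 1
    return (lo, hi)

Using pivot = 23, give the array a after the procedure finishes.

pivot = 23; lo=0, mid=0, hi=12
a[mid]=10<23: swap a[0],a[0]; lo=1,mid=1 → [10, 20, 23, 11, 24, 8, 14, 9, 17, 7, 22, 6, 18]
a[mid]=20<23: swap a[1],a[1]; lo=2,mid=2 → [10, 20, 23, 11, 24, 8, 14, 9, 17, 7, 22, 6, 18]
a[mid]=23=23: mid=3
a[mid]=11<23: swap a[2],a[3]; lo=3,mid=4 → [10, 20, 11, 23, 24, 8, 14, 9, 17, 7, 22, 6, 18]
a[mid]=24>23: swap a[4],a[12]; hi=11 → [10, 20, 11, 23, 18, 8, 14, 9, 17, 7, 22, 6, 24]
a[mid]=18<23: swap a[3],a[4]; lo=4,mid=5 → [10, 20, 11, 18, 23, 8, 14, 9, 17, 7, 22, 6, 24]
a[mid]=8<23: swap a[4],a[5]; lo=5,mid=6 → [10, 20, 11, 18, 8, 23, 14, 9, 17, 7, 22, 6, 24]
a[mid]=14<23: swap a[5],a[6]; lo=6,mid=7 → [10, 20, 11, 18, 8, 14, 23, 9, 17, 7, 22, 6, 24]
a[mid]=9<23: swap a[6],a[7]; lo=7,mid=8 → [10, 20, 11, 18, 8, 14, 9, 23, 17, 7, 22, 6, 24]
a[mid]=17<23: swap a[7],a[8]; lo=8,mid=9 → [10, 20, 11, 18, 8, 14, 9, 17, 23, 7, 22, 6, 24]
a[mid]=7<23: swap a[8],a[9]; lo=9,mid=10 → [10, 20, 11, 18, 8, 14, 9, 17, 7, 23, 22, 6, 24]
a[mid]=22<23: swap a[9],a[10]; lo=10,mid=11 → [10, 20, 11, 18, 8, 14, 9, 17, 7, 22, 23, 6, 24]
a[mid]=6<23: swap a[10],a[11]; lo=11,mid=12 → [10, 20, 11, 18, 8, 14, 9, 17, 7, 22, 6, 23, 24]
end: lo=11, hi=11; a = [10, 20, 11, 18, 8, 14, 9, 17, 7, 22, 6, 23, 24]

[10, 20, 11, 18, 8, 14, 9, 17, 7, 22, 6, 23, 24]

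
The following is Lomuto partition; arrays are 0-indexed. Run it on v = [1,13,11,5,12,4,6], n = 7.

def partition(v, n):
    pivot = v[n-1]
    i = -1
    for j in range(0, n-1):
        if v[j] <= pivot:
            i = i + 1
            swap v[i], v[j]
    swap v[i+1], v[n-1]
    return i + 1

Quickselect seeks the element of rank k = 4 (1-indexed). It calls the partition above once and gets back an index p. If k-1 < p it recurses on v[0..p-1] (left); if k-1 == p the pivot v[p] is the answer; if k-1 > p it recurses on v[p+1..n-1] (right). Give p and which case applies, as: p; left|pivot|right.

pivot = v[6] = 6; i = -1
j=0: v[0]=1 ≤ 6 → i=0, swap v[0],v[0] (no change) → [1,13,11,5,12,4,6]
j=1: v[1]=13 > 6 → no swap
j=2: v[2]=11 > 6 → no swap
j=3: v[3]=5 ≤ 6 → i=1, swap v[1],v[3] → [1,5,11,13,12,4,6]
j=4: v[4]=12 > 6 → no swap
j=5: v[5]=4 ≤ 6 → i=2, swap v[2],v[5] → [1,5,4,13,12,11,6]
final swap v[3],v[6] → [1,5,4,6,12,11,13]; return 3
p = 3; k-1 = 3 == 3 ⇒ pivot

3; pivot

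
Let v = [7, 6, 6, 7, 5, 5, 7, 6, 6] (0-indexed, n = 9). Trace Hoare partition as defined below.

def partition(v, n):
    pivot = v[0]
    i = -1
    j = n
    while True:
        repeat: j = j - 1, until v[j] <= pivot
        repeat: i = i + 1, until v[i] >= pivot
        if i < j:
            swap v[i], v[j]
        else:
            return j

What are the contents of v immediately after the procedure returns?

[6, 6, 6, 6, 5, 5, 7, 7, 7]

pivot = v[0] = 7; i = -1, j = 9
j→8 (v[8]=6≤7), i→0 (v[0]=7≥7); i<j, swap → [6, 6, 6, 7, 5, 5, 7, 6, 7]
j→7 (v[7]=6≤7), i→3 (v[3]=7≥7); i<j, swap → [6, 6, 6, 6, 5, 5, 7, 7, 7]
j→6, i→6; i≥j, return j=6. v = [6, 6, 6, 6, 5, 5, 7, 7, 7]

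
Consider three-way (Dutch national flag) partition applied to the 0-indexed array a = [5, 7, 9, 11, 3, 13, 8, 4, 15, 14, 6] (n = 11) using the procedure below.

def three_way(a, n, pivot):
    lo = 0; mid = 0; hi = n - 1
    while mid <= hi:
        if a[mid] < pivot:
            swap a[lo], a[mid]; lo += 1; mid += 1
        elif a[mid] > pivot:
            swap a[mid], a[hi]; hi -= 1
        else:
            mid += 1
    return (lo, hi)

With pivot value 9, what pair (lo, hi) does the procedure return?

pivot = 9; lo=0, mid=0, hi=10
a[mid]=5<9: swap a[0],a[0]; lo=1,mid=1 → [5, 7, 9, 11, 3, 13, 8, 4, 15, 14, 6]
a[mid]=7<9: swap a[1],a[1]; lo=2,mid=2 → [5, 7, 9, 11, 3, 13, 8, 4, 15, 14, 6]
a[mid]=9=9: mid=3
a[mid]=11>9: swap a[3],a[10]; hi=9 → [5, 7, 9, 6, 3, 13, 8, 4, 15, 14, 11]
a[mid]=6<9: swap a[2],a[3]; lo=3,mid=4 → [5, 7, 6, 9, 3, 13, 8, 4, 15, 14, 11]
a[mid]=3<9: swap a[3],a[4]; lo=4,mid=5 → [5, 7, 6, 3, 9, 13, 8, 4, 15, 14, 11]
a[mid]=13>9: swap a[5],a[9]; hi=8 → [5, 7, 6, 3, 9, 14, 8, 4, 15, 13, 11]
a[mid]=14>9: swap a[5],a[8]; hi=7 → [5, 7, 6, 3, 9, 15, 8, 4, 14, 13, 11]
a[mid]=15>9: swap a[5],a[7]; hi=6 → [5, 7, 6, 3, 9, 4, 8, 15, 14, 13, 11]
a[mid]=4<9: swap a[4],a[5]; lo=5,mid=6 → [5, 7, 6, 3, 4, 9, 8, 15, 14, 13, 11]
a[mid]=8<9: swap a[5],a[6]; lo=6,mid=7 → [5, 7, 6, 3, 4, 8, 9, 15, 14, 13, 11]
end: lo=6, hi=6; a = [5, 7, 6, 3, 4, 8, 9, 15, 14, 13, 11]

(6, 6)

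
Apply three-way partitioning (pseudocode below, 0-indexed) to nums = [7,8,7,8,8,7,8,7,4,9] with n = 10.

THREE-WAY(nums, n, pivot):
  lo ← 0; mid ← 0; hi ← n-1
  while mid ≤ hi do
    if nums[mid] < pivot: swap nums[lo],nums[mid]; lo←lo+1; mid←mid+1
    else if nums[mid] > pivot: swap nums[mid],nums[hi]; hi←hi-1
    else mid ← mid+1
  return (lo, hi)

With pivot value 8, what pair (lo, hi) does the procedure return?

(5, 8)

pivot = 8; lo=0, mid=0, hi=9
nums[mid]=7<8: swap nums[0],nums[0]; lo=1,mid=1 → [7,8,7,8,8,7,8,7,4,9]
nums[mid]=8=8: mid=2
nums[mid]=7<8: swap nums[1],nums[2]; lo=2,mid=3 → [7,7,8,8,8,7,8,7,4,9]
nums[mid]=8=8: mid=4
nums[mid]=8=8: mid=5
nums[mid]=7<8: swap nums[2],nums[5]; lo=3,mid=6 → [7,7,7,8,8,8,8,7,4,9]
nums[mid]=8=8: mid=7
nums[mid]=7<8: swap nums[3],nums[7]; lo=4,mid=8 → [7,7,7,7,8,8,8,8,4,9]
nums[mid]=4<8: swap nums[4],nums[8]; lo=5,mid=9 → [7,7,7,7,4,8,8,8,8,9]
nums[mid]=9>8: swap nums[9],nums[9]; hi=8 → [7,7,7,7,4,8,8,8,8,9]
end: lo=5, hi=8; nums = [7,7,7,7,4,8,8,8,8,9]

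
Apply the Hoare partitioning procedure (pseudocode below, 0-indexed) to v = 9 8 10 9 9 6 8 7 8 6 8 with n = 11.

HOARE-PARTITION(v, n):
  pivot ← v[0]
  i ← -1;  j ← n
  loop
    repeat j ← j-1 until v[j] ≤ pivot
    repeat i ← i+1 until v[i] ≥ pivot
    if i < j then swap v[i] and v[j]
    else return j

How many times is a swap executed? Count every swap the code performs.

4

pivot = v[0] = 9; i = -1, j = 11
j→10 (v[10]=8≤9), i→0 (v[0]=9≥9); i<j, swap → 8 8 10 9 9 6 8 7 8 6 9
j→9 (v[9]=6≤9), i→2 (v[2]=10≥9); i<j, swap → 8 8 6 9 9 6 8 7 8 10 9
j→8 (v[8]=8≤9), i→3 (v[3]=9≥9); i<j, swap → 8 8 6 8 9 6 8 7 9 10 9
j→7 (v[7]=7≤9), i→4 (v[4]=9≥9); i<j, swap → 8 8 6 8 7 6 8 9 9 10 9
j→6, i→7; i≥j, return j=6. v = 8 8 6 8 7 6 8 9 9 10 9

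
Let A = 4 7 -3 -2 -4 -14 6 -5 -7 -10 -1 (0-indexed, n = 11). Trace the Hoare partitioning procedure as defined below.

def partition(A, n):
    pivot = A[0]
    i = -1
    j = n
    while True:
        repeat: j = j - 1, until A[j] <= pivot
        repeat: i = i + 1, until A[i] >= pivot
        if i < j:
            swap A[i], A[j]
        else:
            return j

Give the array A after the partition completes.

pivot=4
j stops at 10 (-1), i stops at 0 (4); swap ⇒ -1 7 -3 -2 -4 -14 6 -5 -7 -10 4
j stops at 9 (-10), i stops at 1 (7); swap ⇒ -1 -10 -3 -2 -4 -14 6 -5 -7 7 4
j stops at 8 (-7), i stops at 6 (6); swap ⇒ -1 -10 -3 -2 -4 -14 -7 -5 6 7 4
j stops at 7, i stops at 8; i≥j ⇒ return 7. A=-1 -10 -3 -2 -4 -14 -7 -5 6 7 4

-1 -10 -3 -2 -4 -14 -7 -5 6 7 4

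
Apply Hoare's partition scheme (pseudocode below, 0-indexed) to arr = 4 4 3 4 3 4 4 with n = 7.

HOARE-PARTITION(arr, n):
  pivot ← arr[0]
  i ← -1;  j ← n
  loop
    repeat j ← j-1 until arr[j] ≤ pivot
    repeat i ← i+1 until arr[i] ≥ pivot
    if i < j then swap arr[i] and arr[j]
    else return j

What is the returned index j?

pivot=4
j stops at 6 (4), i stops at 0 (4); swap ⇒ 4 4 3 4 3 4 4
j stops at 5 (4), i stops at 1 (4); swap ⇒ 4 4 3 4 3 4 4
j stops at 4 (3), i stops at 3 (4); swap ⇒ 4 4 3 3 4 4 4
j stops at 3, i stops at 4; i≥j ⇒ return 3. arr=4 4 3 3 4 4 4

3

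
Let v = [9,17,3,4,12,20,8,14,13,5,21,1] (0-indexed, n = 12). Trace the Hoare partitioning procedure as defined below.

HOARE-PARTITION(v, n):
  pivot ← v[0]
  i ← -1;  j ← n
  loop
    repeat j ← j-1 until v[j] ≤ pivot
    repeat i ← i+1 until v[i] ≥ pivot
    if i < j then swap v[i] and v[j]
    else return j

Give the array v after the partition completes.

pivot=9
j stops at 11 (1), i stops at 0 (9); swap ⇒ [1,17,3,4,12,20,8,14,13,5,21,9]
j stops at 9 (5), i stops at 1 (17); swap ⇒ [1,5,3,4,12,20,8,14,13,17,21,9]
j stops at 6 (8), i stops at 4 (12); swap ⇒ [1,5,3,4,8,20,12,14,13,17,21,9]
j stops at 4, i stops at 5; i≥j ⇒ return 4. v=[1,5,3,4,8,20,12,14,13,17,21,9]

[1,5,3,4,8,20,12,14,13,17,21,9]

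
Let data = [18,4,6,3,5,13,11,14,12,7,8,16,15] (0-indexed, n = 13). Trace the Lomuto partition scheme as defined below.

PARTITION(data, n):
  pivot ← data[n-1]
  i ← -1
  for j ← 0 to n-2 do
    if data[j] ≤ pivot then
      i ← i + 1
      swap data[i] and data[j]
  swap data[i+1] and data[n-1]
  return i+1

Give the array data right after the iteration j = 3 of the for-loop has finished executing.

[4,6,3,18,5,13,11,14,12,7,8,16,15]

pivot=15, i=-1
j=0: 18>15, skip
j=1: 4≤15, i=0, swap(0,1) ⇒ [4,18,6,3,5,13,11,14,12,7,8,16,15]
j=2: 6≤15, i=1, swap(1,2) ⇒ [4,6,18,3,5,13,11,14,12,7,8,16,15]
j=3: 3≤15, i=2, swap(2,3) ⇒ [4,6,3,18,5,13,11,14,12,7,8,16,15]
(after j=3) data = [4,6,3,18,5,13,11,14,12,7,8,16,15]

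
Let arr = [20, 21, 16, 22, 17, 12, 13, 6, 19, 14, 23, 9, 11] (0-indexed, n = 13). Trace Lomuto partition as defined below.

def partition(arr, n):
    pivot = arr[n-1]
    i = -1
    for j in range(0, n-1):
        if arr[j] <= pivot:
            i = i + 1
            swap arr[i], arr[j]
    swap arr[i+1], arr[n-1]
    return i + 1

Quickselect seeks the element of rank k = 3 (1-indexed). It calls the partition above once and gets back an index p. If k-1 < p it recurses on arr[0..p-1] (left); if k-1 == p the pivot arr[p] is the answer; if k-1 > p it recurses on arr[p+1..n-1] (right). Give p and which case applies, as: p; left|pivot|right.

2; pivot

pivot = arr[12] = 11; i = -1
j=0: arr[0]=20 > 11 → no swap
j=1: arr[1]=21 > 11 → no swap
j=2: arr[2]=16 > 11 → no swap
j=3: arr[3]=22 > 11 → no swap
j=4: arr[4]=17 > 11 → no swap
j=5: arr[5]=12 > 11 → no swap
j=6: arr[6]=13 > 11 → no swap
j=7: arr[7]=6 ≤ 11 → i=0, swap arr[0],arr[7] → [6, 21, 16, 22, 17, 12, 13, 20, 19, 14, 23, 9, 11]
j=8: arr[8]=19 > 11 → no swap
j=9: arr[9]=14 > 11 → no swap
j=10: arr[10]=23 > 11 → no swap
j=11: arr[11]=9 ≤ 11 → i=1, swap arr[1],arr[11] → [6, 9, 16, 22, 17, 12, 13, 20, 19, 14, 23, 21, 11]
final swap arr[2],arr[12] → [6, 9, 11, 22, 17, 12, 13, 20, 19, 14, 23, 21, 16]; return 2
p = 2; k-1 = 2 == 2 ⇒ pivot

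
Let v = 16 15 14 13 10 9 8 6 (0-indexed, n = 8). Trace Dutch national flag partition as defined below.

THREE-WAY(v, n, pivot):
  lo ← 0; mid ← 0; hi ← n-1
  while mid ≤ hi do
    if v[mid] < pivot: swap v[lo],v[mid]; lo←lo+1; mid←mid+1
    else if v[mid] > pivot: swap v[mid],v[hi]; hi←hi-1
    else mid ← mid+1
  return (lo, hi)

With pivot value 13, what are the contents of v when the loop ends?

6 8 9 10 13 14 15 16

pivot = 13; lo=0, mid=0, hi=7
v[mid]=16>13: swap v[0],v[7]; hi=6 → 6 15 14 13 10 9 8 16
v[mid]=6<13: swap v[0],v[0]; lo=1,mid=1 → 6 15 14 13 10 9 8 16
v[mid]=15>13: swap v[1],v[6]; hi=5 → 6 8 14 13 10 9 15 16
v[mid]=8<13: swap v[1],v[1]; lo=2,mid=2 → 6 8 14 13 10 9 15 16
v[mid]=14>13: swap v[2],v[5]; hi=4 → 6 8 9 13 10 14 15 16
v[mid]=9<13: swap v[2],v[2]; lo=3,mid=3 → 6 8 9 13 10 14 15 16
v[mid]=13=13: mid=4
v[mid]=10<13: swap v[3],v[4]; lo=4,mid=5 → 6 8 9 10 13 14 15 16
end: lo=4, hi=4; v = 6 8 9 10 13 14 15 16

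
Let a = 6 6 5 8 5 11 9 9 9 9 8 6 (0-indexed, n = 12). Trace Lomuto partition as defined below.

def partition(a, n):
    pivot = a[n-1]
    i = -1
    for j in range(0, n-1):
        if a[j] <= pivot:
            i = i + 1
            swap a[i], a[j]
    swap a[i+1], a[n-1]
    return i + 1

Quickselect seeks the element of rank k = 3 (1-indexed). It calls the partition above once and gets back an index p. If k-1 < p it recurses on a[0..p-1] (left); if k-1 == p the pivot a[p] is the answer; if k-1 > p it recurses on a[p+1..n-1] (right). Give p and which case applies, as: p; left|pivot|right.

pivot=6, i=-1
j=0: 6≤6, i=0, swap(0,0) ⇒ 6 6 5 8 5 11 9 9 9 9 8 6
j=1: 6≤6, i=1, swap(1,1) ⇒ 6 6 5 8 5 11 9 9 9 9 8 6
j=2: 5≤6, i=2, swap(2,2) ⇒ 6 6 5 8 5 11 9 9 9 9 8 6
j=3: 8>6, skip
j=4: 5≤6, i=3, swap(3,4) ⇒ 6 6 5 5 8 11 9 9 9 9 8 6
j=5: 11>6, skip
j=6: 9>6, skip
j=7: 9>6, skip
j=8: 9>6, skip
j=9: 9>6, skip
j=10: 8>6, skip
swap(4,11) ⇒ 6 6 5 5 6 11 9 9 9 9 8 8; return 4
p = 4; k-1 = 2 < 4 ⇒ left

4; left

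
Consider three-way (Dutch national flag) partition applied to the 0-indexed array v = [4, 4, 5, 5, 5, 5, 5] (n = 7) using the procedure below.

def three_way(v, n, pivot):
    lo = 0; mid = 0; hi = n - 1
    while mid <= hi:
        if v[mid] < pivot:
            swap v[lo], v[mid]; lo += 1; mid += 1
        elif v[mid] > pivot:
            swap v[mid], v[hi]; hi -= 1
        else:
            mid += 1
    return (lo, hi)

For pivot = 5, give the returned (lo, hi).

(2, 6)

pivot = 5; lo=0, mid=0, hi=6
v[mid]=4<5: swap v[0],v[0]; lo=1,mid=1 → [4, 4, 5, 5, 5, 5, 5]
v[mid]=4<5: swap v[1],v[1]; lo=2,mid=2 → [4, 4, 5, 5, 5, 5, 5]
v[mid]=5=5: mid=3
v[mid]=5=5: mid=4
v[mid]=5=5: mid=5
v[mid]=5=5: mid=6
v[mid]=5=5: mid=7
end: lo=2, hi=6; v = [4, 4, 5, 5, 5, 5, 5]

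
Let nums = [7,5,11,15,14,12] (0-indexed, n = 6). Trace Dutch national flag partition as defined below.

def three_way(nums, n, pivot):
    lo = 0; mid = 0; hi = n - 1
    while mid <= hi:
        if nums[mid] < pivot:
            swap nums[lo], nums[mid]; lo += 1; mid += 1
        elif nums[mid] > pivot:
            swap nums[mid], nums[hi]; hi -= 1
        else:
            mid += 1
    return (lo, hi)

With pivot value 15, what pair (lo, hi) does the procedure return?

(5, 5)

pivot = 15; lo=0, mid=0, hi=5
nums[mid]=7<15: swap nums[0],nums[0]; lo=1,mid=1 → [7,5,11,15,14,12]
nums[mid]=5<15: swap nums[1],nums[1]; lo=2,mid=2 → [7,5,11,15,14,12]
nums[mid]=11<15: swap nums[2],nums[2]; lo=3,mid=3 → [7,5,11,15,14,12]
nums[mid]=15=15: mid=4
nums[mid]=14<15: swap nums[3],nums[4]; lo=4,mid=5 → [7,5,11,14,15,12]
nums[mid]=12<15: swap nums[4],nums[5]; lo=5,mid=6 → [7,5,11,14,12,15]
end: lo=5, hi=5; nums = [7,5,11,14,12,15]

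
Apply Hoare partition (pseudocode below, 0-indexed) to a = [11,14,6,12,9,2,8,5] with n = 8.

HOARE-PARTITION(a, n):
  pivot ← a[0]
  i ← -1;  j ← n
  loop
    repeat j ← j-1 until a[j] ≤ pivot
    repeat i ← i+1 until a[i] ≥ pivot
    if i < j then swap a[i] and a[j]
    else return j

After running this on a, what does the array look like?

[5,8,6,2,9,12,14,11]

pivot=11
j stops at 7 (5), i stops at 0 (11); swap ⇒ [5,14,6,12,9,2,8,11]
j stops at 6 (8), i stops at 1 (14); swap ⇒ [5,8,6,12,9,2,14,11]
j stops at 5 (2), i stops at 3 (12); swap ⇒ [5,8,6,2,9,12,14,11]
j stops at 4, i stops at 5; i≥j ⇒ return 4. a=[5,8,6,2,9,12,14,11]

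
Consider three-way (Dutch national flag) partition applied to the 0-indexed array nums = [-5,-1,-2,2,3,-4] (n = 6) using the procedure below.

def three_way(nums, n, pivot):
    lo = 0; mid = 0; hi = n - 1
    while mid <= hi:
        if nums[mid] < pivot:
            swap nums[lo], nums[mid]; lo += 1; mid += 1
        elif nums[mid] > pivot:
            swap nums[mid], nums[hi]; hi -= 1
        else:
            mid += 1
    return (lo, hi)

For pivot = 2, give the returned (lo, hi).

(4, 4)

lo=0 mid=0 hi=5
-5<2: swap(0,0), lo=1 mid=1 ⇒ [-5,-1,-2,2,3,-4]
-1<2: swap(1,1), lo=2 mid=2 ⇒ [-5,-1,-2,2,3,-4]
-2<2: swap(2,2), lo=3 mid=3 ⇒ [-5,-1,-2,2,3,-4]
2=2: mid=4
3>2: swap(4,5), hi=4 ⇒ [-5,-1,-2,2,-4,3]
-4<2: swap(3,4), lo=4 mid=5 ⇒ [-5,-1,-2,-4,2,3]
done. lo=4 hi=4; nums=[-5,-1,-2,-4,2,3]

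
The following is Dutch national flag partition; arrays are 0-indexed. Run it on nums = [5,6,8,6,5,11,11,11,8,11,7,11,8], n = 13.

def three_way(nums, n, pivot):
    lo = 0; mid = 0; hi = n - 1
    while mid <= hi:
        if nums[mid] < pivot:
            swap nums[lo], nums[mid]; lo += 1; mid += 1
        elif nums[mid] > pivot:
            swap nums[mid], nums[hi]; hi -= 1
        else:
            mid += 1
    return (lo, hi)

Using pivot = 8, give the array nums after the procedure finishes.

[5,6,6,5,7,8,8,8,11,11,11,11,11]

pivot = 8; lo=0, mid=0, hi=12
nums[mid]=5<8: swap nums[0],nums[0]; lo=1,mid=1 → [5,6,8,6,5,11,11,11,8,11,7,11,8]
nums[mid]=6<8: swap nums[1],nums[1]; lo=2,mid=2 → [5,6,8,6,5,11,11,11,8,11,7,11,8]
nums[mid]=8=8: mid=3
nums[mid]=6<8: swap nums[2],nums[3]; lo=3,mid=4 → [5,6,6,8,5,11,11,11,8,11,7,11,8]
nums[mid]=5<8: swap nums[3],nums[4]; lo=4,mid=5 → [5,6,6,5,8,11,11,11,8,11,7,11,8]
nums[mid]=11>8: swap nums[5],nums[12]; hi=11 → [5,6,6,5,8,8,11,11,8,11,7,11,11]
nums[mid]=8=8: mid=6
nums[mid]=11>8: swap nums[6],nums[11]; hi=10 → [5,6,6,5,8,8,11,11,8,11,7,11,11]
nums[mid]=11>8: swap nums[6],nums[10]; hi=9 → [5,6,6,5,8,8,7,11,8,11,11,11,11]
nums[mid]=7<8: swap nums[4],nums[6]; lo=5,mid=7 → [5,6,6,5,7,8,8,11,8,11,11,11,11]
nums[mid]=11>8: swap nums[7],nums[9]; hi=8 → [5,6,6,5,7,8,8,11,8,11,11,11,11]
nums[mid]=11>8: swap nums[7],nums[8]; hi=7 → [5,6,6,5,7,8,8,8,11,11,11,11,11]
nums[mid]=8=8: mid=8
end: lo=5, hi=7; nums = [5,6,6,5,7,8,8,8,11,11,11,11,11]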